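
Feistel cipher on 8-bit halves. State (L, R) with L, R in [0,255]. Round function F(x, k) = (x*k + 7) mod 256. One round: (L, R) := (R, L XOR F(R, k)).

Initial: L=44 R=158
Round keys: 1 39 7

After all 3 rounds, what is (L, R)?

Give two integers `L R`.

Round 1 (k=1): L=158 R=137
Round 2 (k=39): L=137 R=120
Round 3 (k=7): L=120 R=198

Answer: 120 198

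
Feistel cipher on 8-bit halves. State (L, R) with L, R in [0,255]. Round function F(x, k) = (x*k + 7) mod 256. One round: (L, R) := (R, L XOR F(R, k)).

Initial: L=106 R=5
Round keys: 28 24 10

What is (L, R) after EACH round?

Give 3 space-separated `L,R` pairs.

Answer: 5,249 249,90 90,114

Derivation:
Round 1 (k=28): L=5 R=249
Round 2 (k=24): L=249 R=90
Round 3 (k=10): L=90 R=114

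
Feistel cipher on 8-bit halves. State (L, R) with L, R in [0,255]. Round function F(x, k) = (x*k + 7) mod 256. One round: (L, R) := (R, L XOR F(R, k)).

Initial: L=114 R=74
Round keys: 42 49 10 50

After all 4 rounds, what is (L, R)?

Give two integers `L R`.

Answer: 210 81

Derivation:
Round 1 (k=42): L=74 R=89
Round 2 (k=49): L=89 R=90
Round 3 (k=10): L=90 R=210
Round 4 (k=50): L=210 R=81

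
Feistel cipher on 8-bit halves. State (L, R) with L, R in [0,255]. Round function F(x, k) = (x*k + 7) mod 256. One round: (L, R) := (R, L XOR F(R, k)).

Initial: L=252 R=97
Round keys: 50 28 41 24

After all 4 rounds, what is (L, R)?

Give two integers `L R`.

Round 1 (k=50): L=97 R=5
Round 2 (k=28): L=5 R=242
Round 3 (k=41): L=242 R=204
Round 4 (k=24): L=204 R=213

Answer: 204 213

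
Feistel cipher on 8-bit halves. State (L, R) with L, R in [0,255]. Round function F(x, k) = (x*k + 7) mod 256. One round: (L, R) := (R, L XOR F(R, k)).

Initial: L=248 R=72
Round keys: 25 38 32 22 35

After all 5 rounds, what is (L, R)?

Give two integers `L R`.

Round 1 (k=25): L=72 R=247
Round 2 (k=38): L=247 R=249
Round 3 (k=32): L=249 R=208
Round 4 (k=22): L=208 R=30
Round 5 (k=35): L=30 R=241

Answer: 30 241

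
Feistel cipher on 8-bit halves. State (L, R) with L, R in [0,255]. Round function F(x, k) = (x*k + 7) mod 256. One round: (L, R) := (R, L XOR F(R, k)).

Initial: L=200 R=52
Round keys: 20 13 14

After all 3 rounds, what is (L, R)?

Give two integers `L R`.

Round 1 (k=20): L=52 R=223
Round 2 (k=13): L=223 R=110
Round 3 (k=14): L=110 R=212

Answer: 110 212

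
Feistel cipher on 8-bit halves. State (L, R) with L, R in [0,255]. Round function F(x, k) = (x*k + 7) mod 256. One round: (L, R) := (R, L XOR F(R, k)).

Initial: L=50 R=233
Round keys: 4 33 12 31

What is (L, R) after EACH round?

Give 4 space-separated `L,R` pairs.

Answer: 233,153 153,41 41,106 106,244

Derivation:
Round 1 (k=4): L=233 R=153
Round 2 (k=33): L=153 R=41
Round 3 (k=12): L=41 R=106
Round 4 (k=31): L=106 R=244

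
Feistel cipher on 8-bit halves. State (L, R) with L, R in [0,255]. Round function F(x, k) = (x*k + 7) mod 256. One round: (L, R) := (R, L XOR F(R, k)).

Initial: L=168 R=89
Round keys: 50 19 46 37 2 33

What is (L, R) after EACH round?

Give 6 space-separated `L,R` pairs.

Round 1 (k=50): L=89 R=193
Round 2 (k=19): L=193 R=3
Round 3 (k=46): L=3 R=80
Round 4 (k=37): L=80 R=148
Round 5 (k=2): L=148 R=127
Round 6 (k=33): L=127 R=242

Answer: 89,193 193,3 3,80 80,148 148,127 127,242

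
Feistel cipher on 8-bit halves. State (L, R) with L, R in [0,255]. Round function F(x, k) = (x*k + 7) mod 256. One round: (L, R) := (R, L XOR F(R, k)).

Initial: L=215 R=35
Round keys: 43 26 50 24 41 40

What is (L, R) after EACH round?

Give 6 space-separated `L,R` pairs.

Answer: 35,63 63,78 78,124 124,233 233,36 36,78

Derivation:
Round 1 (k=43): L=35 R=63
Round 2 (k=26): L=63 R=78
Round 3 (k=50): L=78 R=124
Round 4 (k=24): L=124 R=233
Round 5 (k=41): L=233 R=36
Round 6 (k=40): L=36 R=78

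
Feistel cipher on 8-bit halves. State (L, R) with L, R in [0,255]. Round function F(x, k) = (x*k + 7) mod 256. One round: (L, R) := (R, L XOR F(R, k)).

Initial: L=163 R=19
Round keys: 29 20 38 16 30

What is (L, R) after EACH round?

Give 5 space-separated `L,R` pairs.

Answer: 19,141 141,24 24,26 26,191 191,115

Derivation:
Round 1 (k=29): L=19 R=141
Round 2 (k=20): L=141 R=24
Round 3 (k=38): L=24 R=26
Round 4 (k=16): L=26 R=191
Round 5 (k=30): L=191 R=115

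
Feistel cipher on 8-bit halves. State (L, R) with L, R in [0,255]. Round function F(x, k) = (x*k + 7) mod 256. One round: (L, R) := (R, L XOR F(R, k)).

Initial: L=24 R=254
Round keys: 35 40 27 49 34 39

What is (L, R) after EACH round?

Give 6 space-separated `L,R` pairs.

Answer: 254,217 217,17 17,11 11,51 51,198 198,2

Derivation:
Round 1 (k=35): L=254 R=217
Round 2 (k=40): L=217 R=17
Round 3 (k=27): L=17 R=11
Round 4 (k=49): L=11 R=51
Round 5 (k=34): L=51 R=198
Round 6 (k=39): L=198 R=2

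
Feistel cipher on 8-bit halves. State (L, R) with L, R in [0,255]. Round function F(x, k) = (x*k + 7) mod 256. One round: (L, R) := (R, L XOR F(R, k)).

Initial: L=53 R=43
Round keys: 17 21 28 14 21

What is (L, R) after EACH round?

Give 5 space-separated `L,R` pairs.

Answer: 43,215 215,129 129,244 244,222 222,201

Derivation:
Round 1 (k=17): L=43 R=215
Round 2 (k=21): L=215 R=129
Round 3 (k=28): L=129 R=244
Round 4 (k=14): L=244 R=222
Round 5 (k=21): L=222 R=201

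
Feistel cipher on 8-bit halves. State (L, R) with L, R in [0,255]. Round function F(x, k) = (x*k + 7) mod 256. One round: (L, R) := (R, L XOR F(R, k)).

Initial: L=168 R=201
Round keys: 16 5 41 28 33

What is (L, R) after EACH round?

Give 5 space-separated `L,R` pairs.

Answer: 201,63 63,139 139,117 117,88 88,42

Derivation:
Round 1 (k=16): L=201 R=63
Round 2 (k=5): L=63 R=139
Round 3 (k=41): L=139 R=117
Round 4 (k=28): L=117 R=88
Round 5 (k=33): L=88 R=42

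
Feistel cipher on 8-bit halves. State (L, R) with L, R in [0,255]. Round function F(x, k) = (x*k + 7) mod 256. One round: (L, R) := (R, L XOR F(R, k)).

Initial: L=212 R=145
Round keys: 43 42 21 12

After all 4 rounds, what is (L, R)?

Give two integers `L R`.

Round 1 (k=43): L=145 R=182
Round 2 (k=42): L=182 R=114
Round 3 (k=21): L=114 R=215
Round 4 (k=12): L=215 R=105

Answer: 215 105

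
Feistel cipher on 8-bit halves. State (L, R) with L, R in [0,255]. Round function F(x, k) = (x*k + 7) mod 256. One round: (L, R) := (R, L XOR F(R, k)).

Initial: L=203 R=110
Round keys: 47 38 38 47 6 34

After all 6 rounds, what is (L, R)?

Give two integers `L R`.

Answer: 178 134

Derivation:
Round 1 (k=47): L=110 R=242
Round 2 (k=38): L=242 R=157
Round 3 (k=38): L=157 R=167
Round 4 (k=47): L=167 R=45
Round 5 (k=6): L=45 R=178
Round 6 (k=34): L=178 R=134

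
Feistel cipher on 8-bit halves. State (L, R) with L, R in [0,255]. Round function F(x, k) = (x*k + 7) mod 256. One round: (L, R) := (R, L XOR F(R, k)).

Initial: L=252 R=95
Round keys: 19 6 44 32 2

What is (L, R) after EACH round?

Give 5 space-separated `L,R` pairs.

Answer: 95,232 232,40 40,15 15,207 207,170

Derivation:
Round 1 (k=19): L=95 R=232
Round 2 (k=6): L=232 R=40
Round 3 (k=44): L=40 R=15
Round 4 (k=32): L=15 R=207
Round 5 (k=2): L=207 R=170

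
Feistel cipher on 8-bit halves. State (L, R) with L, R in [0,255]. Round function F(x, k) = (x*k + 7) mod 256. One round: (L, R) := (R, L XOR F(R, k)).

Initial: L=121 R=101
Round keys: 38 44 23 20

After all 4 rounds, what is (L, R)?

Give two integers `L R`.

Answer: 249 73

Derivation:
Round 1 (k=38): L=101 R=124
Round 2 (k=44): L=124 R=50
Round 3 (k=23): L=50 R=249
Round 4 (k=20): L=249 R=73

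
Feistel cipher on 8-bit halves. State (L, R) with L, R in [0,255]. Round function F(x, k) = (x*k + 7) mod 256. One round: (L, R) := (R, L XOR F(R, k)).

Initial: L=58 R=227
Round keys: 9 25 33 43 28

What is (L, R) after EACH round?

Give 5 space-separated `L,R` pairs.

Round 1 (k=9): L=227 R=56
Round 2 (k=25): L=56 R=156
Round 3 (k=33): L=156 R=27
Round 4 (k=43): L=27 R=12
Round 5 (k=28): L=12 R=76

Answer: 227,56 56,156 156,27 27,12 12,76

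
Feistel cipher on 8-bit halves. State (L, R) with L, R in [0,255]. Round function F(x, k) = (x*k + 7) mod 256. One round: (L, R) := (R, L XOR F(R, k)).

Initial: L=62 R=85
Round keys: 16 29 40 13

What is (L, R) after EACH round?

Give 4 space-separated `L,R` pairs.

Round 1 (k=16): L=85 R=105
Round 2 (k=29): L=105 R=185
Round 3 (k=40): L=185 R=134
Round 4 (k=13): L=134 R=108

Answer: 85,105 105,185 185,134 134,108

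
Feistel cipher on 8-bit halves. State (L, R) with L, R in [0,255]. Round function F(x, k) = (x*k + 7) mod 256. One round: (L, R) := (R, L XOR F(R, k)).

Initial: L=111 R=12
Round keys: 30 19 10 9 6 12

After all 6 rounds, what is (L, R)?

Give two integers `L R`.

Answer: 84 216

Derivation:
Round 1 (k=30): L=12 R=0
Round 2 (k=19): L=0 R=11
Round 3 (k=10): L=11 R=117
Round 4 (k=9): L=117 R=47
Round 5 (k=6): L=47 R=84
Round 6 (k=12): L=84 R=216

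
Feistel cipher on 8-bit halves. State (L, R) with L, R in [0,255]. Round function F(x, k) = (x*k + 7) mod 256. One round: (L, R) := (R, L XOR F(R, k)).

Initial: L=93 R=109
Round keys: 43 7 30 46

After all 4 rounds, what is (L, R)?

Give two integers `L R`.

Answer: 190 18

Derivation:
Round 1 (k=43): L=109 R=11
Round 2 (k=7): L=11 R=57
Round 3 (k=30): L=57 R=190
Round 4 (k=46): L=190 R=18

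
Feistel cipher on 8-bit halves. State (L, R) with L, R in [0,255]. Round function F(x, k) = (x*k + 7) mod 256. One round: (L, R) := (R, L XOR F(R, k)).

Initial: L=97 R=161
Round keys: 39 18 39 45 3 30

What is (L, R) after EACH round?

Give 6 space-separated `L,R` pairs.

Answer: 161,239 239,116 116,92 92,71 71,128 128,64

Derivation:
Round 1 (k=39): L=161 R=239
Round 2 (k=18): L=239 R=116
Round 3 (k=39): L=116 R=92
Round 4 (k=45): L=92 R=71
Round 5 (k=3): L=71 R=128
Round 6 (k=30): L=128 R=64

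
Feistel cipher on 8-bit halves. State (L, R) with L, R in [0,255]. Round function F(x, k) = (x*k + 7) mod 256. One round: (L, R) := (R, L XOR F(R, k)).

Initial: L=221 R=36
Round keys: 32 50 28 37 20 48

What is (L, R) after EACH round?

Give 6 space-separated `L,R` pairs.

Answer: 36,90 90,191 191,177 177,35 35,114 114,68

Derivation:
Round 1 (k=32): L=36 R=90
Round 2 (k=50): L=90 R=191
Round 3 (k=28): L=191 R=177
Round 4 (k=37): L=177 R=35
Round 5 (k=20): L=35 R=114
Round 6 (k=48): L=114 R=68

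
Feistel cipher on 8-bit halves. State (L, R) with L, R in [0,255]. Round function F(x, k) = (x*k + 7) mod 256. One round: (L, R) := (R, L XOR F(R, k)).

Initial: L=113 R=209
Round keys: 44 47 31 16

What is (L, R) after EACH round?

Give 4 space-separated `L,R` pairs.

Round 1 (k=44): L=209 R=130
Round 2 (k=47): L=130 R=52
Round 3 (k=31): L=52 R=209
Round 4 (k=16): L=209 R=35

Answer: 209,130 130,52 52,209 209,35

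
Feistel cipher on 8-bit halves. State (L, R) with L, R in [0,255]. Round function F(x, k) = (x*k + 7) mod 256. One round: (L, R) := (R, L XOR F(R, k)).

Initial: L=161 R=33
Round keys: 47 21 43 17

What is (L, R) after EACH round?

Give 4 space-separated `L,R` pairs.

Answer: 33,183 183,43 43,247 247,69

Derivation:
Round 1 (k=47): L=33 R=183
Round 2 (k=21): L=183 R=43
Round 3 (k=43): L=43 R=247
Round 4 (k=17): L=247 R=69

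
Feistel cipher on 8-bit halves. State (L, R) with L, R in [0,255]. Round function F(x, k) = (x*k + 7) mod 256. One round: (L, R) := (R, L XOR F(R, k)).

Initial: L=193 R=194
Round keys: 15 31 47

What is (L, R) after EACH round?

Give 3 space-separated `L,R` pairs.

Answer: 194,164 164,33 33,178

Derivation:
Round 1 (k=15): L=194 R=164
Round 2 (k=31): L=164 R=33
Round 3 (k=47): L=33 R=178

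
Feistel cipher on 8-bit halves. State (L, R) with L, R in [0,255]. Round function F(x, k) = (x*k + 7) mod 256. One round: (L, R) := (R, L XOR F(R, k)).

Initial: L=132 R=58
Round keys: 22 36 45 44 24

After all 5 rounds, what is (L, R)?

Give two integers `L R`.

Round 1 (k=22): L=58 R=135
Round 2 (k=36): L=135 R=57
Round 3 (k=45): L=57 R=139
Round 4 (k=44): L=139 R=210
Round 5 (k=24): L=210 R=60

Answer: 210 60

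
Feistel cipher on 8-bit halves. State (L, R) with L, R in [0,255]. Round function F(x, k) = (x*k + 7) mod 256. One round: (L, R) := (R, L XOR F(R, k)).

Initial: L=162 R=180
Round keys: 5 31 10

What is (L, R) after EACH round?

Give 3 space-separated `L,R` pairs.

Answer: 180,41 41,74 74,194

Derivation:
Round 1 (k=5): L=180 R=41
Round 2 (k=31): L=41 R=74
Round 3 (k=10): L=74 R=194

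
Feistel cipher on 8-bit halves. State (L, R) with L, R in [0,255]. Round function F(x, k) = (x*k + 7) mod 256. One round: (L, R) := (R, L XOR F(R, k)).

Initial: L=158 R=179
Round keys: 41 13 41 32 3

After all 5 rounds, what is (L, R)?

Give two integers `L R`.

Round 1 (k=41): L=179 R=44
Round 2 (k=13): L=44 R=240
Round 3 (k=41): L=240 R=91
Round 4 (k=32): L=91 R=151
Round 5 (k=3): L=151 R=151

Answer: 151 151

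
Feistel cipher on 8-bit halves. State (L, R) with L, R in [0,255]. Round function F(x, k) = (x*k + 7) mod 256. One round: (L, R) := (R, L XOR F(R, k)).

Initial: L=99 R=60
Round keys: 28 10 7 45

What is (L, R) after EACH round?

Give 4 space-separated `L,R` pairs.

Round 1 (k=28): L=60 R=244
Round 2 (k=10): L=244 R=179
Round 3 (k=7): L=179 R=24
Round 4 (k=45): L=24 R=140

Answer: 60,244 244,179 179,24 24,140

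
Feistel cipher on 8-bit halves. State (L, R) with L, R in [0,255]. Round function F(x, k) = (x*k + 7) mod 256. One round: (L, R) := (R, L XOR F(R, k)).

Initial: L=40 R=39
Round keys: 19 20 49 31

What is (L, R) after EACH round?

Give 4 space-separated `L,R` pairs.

Answer: 39,196 196,112 112,179 179,196

Derivation:
Round 1 (k=19): L=39 R=196
Round 2 (k=20): L=196 R=112
Round 3 (k=49): L=112 R=179
Round 4 (k=31): L=179 R=196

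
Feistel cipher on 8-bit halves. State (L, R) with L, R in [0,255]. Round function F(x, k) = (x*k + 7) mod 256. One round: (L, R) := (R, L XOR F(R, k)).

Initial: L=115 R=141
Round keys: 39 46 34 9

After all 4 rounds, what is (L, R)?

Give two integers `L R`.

Round 1 (k=39): L=141 R=241
Round 2 (k=46): L=241 R=216
Round 3 (k=34): L=216 R=70
Round 4 (k=9): L=70 R=165

Answer: 70 165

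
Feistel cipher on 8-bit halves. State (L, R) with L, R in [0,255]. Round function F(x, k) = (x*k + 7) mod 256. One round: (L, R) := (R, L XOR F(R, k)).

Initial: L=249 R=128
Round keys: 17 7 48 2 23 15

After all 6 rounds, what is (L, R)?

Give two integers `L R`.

Round 1 (k=17): L=128 R=126
Round 2 (k=7): L=126 R=249
Round 3 (k=48): L=249 R=201
Round 4 (k=2): L=201 R=96
Round 5 (k=23): L=96 R=110
Round 6 (k=15): L=110 R=25

Answer: 110 25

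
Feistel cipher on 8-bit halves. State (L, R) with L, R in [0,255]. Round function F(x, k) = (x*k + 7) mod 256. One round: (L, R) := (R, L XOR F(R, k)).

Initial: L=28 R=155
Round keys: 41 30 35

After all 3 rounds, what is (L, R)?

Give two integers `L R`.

Answer: 160 33

Derivation:
Round 1 (k=41): L=155 R=198
Round 2 (k=30): L=198 R=160
Round 3 (k=35): L=160 R=33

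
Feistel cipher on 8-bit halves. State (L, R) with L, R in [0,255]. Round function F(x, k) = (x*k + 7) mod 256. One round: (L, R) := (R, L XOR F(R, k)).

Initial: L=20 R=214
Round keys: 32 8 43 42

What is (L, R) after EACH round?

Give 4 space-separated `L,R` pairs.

Answer: 214,211 211,73 73,153 153,104

Derivation:
Round 1 (k=32): L=214 R=211
Round 2 (k=8): L=211 R=73
Round 3 (k=43): L=73 R=153
Round 4 (k=42): L=153 R=104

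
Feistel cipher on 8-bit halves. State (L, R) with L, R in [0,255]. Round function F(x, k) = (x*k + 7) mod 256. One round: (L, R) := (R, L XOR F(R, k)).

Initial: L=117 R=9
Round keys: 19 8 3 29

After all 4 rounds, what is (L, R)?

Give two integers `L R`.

Answer: 110 75

Derivation:
Round 1 (k=19): L=9 R=199
Round 2 (k=8): L=199 R=54
Round 3 (k=3): L=54 R=110
Round 4 (k=29): L=110 R=75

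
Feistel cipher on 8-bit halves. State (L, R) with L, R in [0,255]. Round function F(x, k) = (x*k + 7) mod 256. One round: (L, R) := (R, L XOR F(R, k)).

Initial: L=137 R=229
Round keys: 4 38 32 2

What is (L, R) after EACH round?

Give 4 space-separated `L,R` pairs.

Answer: 229,18 18,86 86,213 213,231

Derivation:
Round 1 (k=4): L=229 R=18
Round 2 (k=38): L=18 R=86
Round 3 (k=32): L=86 R=213
Round 4 (k=2): L=213 R=231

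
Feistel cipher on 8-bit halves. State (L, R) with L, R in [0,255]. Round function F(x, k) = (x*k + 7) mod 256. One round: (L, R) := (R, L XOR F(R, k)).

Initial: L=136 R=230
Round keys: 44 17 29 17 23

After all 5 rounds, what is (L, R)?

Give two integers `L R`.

Answer: 39 176

Derivation:
Round 1 (k=44): L=230 R=7
Round 2 (k=17): L=7 R=152
Round 3 (k=29): L=152 R=56
Round 4 (k=17): L=56 R=39
Round 5 (k=23): L=39 R=176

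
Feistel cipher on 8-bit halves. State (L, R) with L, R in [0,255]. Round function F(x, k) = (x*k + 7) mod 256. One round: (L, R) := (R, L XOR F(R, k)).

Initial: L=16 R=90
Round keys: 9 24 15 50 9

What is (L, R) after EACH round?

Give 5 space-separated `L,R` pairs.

Answer: 90,33 33,69 69,51 51,184 184,76

Derivation:
Round 1 (k=9): L=90 R=33
Round 2 (k=24): L=33 R=69
Round 3 (k=15): L=69 R=51
Round 4 (k=50): L=51 R=184
Round 5 (k=9): L=184 R=76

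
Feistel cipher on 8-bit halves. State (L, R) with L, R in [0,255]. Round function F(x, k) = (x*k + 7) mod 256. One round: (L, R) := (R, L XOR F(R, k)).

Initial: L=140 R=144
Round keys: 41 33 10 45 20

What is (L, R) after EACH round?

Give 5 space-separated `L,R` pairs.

Round 1 (k=41): L=144 R=155
Round 2 (k=33): L=155 R=146
Round 3 (k=10): L=146 R=32
Round 4 (k=45): L=32 R=53
Round 5 (k=20): L=53 R=11

Answer: 144,155 155,146 146,32 32,53 53,11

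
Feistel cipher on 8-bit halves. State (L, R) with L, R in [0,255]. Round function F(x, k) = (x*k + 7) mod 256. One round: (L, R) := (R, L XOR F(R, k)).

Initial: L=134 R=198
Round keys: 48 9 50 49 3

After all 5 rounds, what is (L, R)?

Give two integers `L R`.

Round 1 (k=48): L=198 R=161
Round 2 (k=9): L=161 R=118
Round 3 (k=50): L=118 R=178
Round 4 (k=49): L=178 R=111
Round 5 (k=3): L=111 R=230

Answer: 111 230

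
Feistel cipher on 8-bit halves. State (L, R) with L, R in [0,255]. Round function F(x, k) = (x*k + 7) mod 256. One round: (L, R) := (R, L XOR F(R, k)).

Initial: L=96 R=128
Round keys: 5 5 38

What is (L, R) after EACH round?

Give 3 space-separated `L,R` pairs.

Answer: 128,231 231,10 10,100

Derivation:
Round 1 (k=5): L=128 R=231
Round 2 (k=5): L=231 R=10
Round 3 (k=38): L=10 R=100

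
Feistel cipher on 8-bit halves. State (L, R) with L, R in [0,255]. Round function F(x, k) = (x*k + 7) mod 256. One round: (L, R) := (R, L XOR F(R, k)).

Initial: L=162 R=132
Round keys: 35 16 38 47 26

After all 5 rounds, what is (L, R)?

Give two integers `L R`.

Answer: 140 87

Derivation:
Round 1 (k=35): L=132 R=177
Round 2 (k=16): L=177 R=147
Round 3 (k=38): L=147 R=104
Round 4 (k=47): L=104 R=140
Round 5 (k=26): L=140 R=87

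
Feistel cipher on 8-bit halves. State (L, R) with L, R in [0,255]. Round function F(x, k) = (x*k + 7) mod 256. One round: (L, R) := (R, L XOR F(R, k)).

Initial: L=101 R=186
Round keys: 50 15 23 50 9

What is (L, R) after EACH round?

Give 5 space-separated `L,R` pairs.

Round 1 (k=50): L=186 R=62
Round 2 (k=15): L=62 R=19
Round 3 (k=23): L=19 R=130
Round 4 (k=50): L=130 R=120
Round 5 (k=9): L=120 R=189

Answer: 186,62 62,19 19,130 130,120 120,189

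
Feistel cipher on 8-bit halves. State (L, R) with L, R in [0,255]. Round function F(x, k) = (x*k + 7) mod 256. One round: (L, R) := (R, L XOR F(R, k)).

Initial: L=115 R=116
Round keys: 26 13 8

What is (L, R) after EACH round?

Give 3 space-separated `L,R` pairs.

Round 1 (k=26): L=116 R=188
Round 2 (k=13): L=188 R=231
Round 3 (k=8): L=231 R=131

Answer: 116,188 188,231 231,131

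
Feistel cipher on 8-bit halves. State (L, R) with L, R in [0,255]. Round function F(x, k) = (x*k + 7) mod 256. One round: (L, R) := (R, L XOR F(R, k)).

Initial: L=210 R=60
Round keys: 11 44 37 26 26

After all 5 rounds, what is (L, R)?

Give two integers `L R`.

Round 1 (k=11): L=60 R=73
Round 2 (k=44): L=73 R=175
Round 3 (k=37): L=175 R=27
Round 4 (k=26): L=27 R=106
Round 5 (k=26): L=106 R=208

Answer: 106 208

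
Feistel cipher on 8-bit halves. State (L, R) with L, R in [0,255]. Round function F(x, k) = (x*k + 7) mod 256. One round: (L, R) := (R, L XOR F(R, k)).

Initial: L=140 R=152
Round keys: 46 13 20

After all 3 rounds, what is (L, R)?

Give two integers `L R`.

Answer: 190 4

Derivation:
Round 1 (k=46): L=152 R=219
Round 2 (k=13): L=219 R=190
Round 3 (k=20): L=190 R=4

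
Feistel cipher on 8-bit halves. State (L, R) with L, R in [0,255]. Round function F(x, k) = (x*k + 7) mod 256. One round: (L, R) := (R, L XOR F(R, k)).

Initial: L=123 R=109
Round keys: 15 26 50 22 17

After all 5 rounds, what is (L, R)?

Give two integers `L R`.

Answer: 151 128

Derivation:
Round 1 (k=15): L=109 R=17
Round 2 (k=26): L=17 R=172
Round 3 (k=50): L=172 R=142
Round 4 (k=22): L=142 R=151
Round 5 (k=17): L=151 R=128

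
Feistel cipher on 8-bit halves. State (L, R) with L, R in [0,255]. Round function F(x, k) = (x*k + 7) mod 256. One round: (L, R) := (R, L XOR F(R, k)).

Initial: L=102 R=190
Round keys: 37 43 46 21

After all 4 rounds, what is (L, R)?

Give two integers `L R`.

Answer: 80 185

Derivation:
Round 1 (k=37): L=190 R=27
Round 2 (k=43): L=27 R=46
Round 3 (k=46): L=46 R=80
Round 4 (k=21): L=80 R=185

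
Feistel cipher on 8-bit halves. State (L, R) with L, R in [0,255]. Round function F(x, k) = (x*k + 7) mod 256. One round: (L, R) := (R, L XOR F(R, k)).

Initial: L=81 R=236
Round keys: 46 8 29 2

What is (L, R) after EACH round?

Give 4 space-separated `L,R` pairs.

Round 1 (k=46): L=236 R=62
Round 2 (k=8): L=62 R=27
Round 3 (k=29): L=27 R=40
Round 4 (k=2): L=40 R=76

Answer: 236,62 62,27 27,40 40,76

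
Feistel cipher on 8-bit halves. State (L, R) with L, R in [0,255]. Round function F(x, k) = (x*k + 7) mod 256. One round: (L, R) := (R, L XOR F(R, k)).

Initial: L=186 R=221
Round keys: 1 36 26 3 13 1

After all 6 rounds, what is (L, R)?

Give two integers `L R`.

Round 1 (k=1): L=221 R=94
Round 2 (k=36): L=94 R=226
Round 3 (k=26): L=226 R=165
Round 4 (k=3): L=165 R=20
Round 5 (k=13): L=20 R=174
Round 6 (k=1): L=174 R=161

Answer: 174 161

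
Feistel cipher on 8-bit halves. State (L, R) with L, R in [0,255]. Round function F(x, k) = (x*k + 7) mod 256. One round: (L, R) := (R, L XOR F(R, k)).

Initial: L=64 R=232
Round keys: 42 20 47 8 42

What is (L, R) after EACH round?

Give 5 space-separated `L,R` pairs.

Answer: 232,87 87,59 59,139 139,100 100,228

Derivation:
Round 1 (k=42): L=232 R=87
Round 2 (k=20): L=87 R=59
Round 3 (k=47): L=59 R=139
Round 4 (k=8): L=139 R=100
Round 5 (k=42): L=100 R=228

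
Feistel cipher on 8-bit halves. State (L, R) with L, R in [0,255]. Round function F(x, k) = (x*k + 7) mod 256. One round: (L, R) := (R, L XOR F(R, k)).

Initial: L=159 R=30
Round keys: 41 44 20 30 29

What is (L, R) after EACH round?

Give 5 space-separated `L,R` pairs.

Answer: 30,74 74,161 161,209 209,36 36,202

Derivation:
Round 1 (k=41): L=30 R=74
Round 2 (k=44): L=74 R=161
Round 3 (k=20): L=161 R=209
Round 4 (k=30): L=209 R=36
Round 5 (k=29): L=36 R=202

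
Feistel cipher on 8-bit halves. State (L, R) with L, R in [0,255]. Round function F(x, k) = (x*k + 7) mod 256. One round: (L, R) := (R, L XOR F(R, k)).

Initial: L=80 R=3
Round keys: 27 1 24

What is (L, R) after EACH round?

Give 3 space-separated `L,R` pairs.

Round 1 (k=27): L=3 R=8
Round 2 (k=1): L=8 R=12
Round 3 (k=24): L=12 R=47

Answer: 3,8 8,12 12,47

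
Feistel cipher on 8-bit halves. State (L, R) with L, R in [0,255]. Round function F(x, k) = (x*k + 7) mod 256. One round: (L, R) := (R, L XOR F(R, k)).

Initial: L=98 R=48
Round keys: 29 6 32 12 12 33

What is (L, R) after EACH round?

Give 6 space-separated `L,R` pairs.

Answer: 48,21 21,181 181,178 178,234 234,77 77,30

Derivation:
Round 1 (k=29): L=48 R=21
Round 2 (k=6): L=21 R=181
Round 3 (k=32): L=181 R=178
Round 4 (k=12): L=178 R=234
Round 5 (k=12): L=234 R=77
Round 6 (k=33): L=77 R=30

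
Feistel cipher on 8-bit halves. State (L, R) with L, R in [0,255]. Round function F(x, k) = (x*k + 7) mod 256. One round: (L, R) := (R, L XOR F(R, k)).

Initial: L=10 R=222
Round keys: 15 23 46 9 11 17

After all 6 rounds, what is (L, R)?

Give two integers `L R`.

Round 1 (k=15): L=222 R=3
Round 2 (k=23): L=3 R=146
Round 3 (k=46): L=146 R=64
Round 4 (k=9): L=64 R=213
Round 5 (k=11): L=213 R=110
Round 6 (k=17): L=110 R=128

Answer: 110 128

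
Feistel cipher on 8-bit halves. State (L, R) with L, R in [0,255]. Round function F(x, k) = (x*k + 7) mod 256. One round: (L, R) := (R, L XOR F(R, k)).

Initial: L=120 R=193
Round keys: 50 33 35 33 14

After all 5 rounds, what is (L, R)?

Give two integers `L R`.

Round 1 (k=50): L=193 R=193
Round 2 (k=33): L=193 R=41
Round 3 (k=35): L=41 R=99
Round 4 (k=33): L=99 R=227
Round 5 (k=14): L=227 R=18

Answer: 227 18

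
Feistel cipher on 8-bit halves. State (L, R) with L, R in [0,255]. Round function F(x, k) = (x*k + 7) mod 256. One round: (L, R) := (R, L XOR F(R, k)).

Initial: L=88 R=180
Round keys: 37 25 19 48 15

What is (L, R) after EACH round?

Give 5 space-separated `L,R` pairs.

Answer: 180,83 83,150 150,122 122,113 113,220

Derivation:
Round 1 (k=37): L=180 R=83
Round 2 (k=25): L=83 R=150
Round 3 (k=19): L=150 R=122
Round 4 (k=48): L=122 R=113
Round 5 (k=15): L=113 R=220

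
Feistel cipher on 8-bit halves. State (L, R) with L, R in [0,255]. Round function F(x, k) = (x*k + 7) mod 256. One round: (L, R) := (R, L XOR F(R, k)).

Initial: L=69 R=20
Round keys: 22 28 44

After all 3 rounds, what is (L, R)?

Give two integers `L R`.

Round 1 (k=22): L=20 R=250
Round 2 (k=28): L=250 R=75
Round 3 (k=44): L=75 R=17

Answer: 75 17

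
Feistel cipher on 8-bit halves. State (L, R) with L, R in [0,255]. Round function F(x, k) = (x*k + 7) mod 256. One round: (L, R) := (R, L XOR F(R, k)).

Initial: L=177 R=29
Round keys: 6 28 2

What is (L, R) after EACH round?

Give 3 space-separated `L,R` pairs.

Round 1 (k=6): L=29 R=4
Round 2 (k=28): L=4 R=106
Round 3 (k=2): L=106 R=223

Answer: 29,4 4,106 106,223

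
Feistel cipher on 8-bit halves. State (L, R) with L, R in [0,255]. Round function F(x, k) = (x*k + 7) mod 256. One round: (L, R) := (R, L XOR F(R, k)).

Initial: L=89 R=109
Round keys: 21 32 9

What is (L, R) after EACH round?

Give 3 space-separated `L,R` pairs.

Round 1 (k=21): L=109 R=161
Round 2 (k=32): L=161 R=74
Round 3 (k=9): L=74 R=0

Answer: 109,161 161,74 74,0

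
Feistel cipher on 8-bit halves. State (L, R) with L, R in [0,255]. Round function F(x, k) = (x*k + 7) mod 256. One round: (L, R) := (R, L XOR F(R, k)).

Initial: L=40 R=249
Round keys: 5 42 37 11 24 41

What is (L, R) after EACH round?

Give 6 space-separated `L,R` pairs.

Round 1 (k=5): L=249 R=204
Round 2 (k=42): L=204 R=134
Round 3 (k=37): L=134 R=169
Round 4 (k=11): L=169 R=204
Round 5 (k=24): L=204 R=142
Round 6 (k=41): L=142 R=9

Answer: 249,204 204,134 134,169 169,204 204,142 142,9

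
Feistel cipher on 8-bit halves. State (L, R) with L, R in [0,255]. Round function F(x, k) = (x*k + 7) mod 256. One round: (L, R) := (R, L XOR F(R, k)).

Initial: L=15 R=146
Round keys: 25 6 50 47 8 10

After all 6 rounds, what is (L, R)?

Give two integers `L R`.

Round 1 (k=25): L=146 R=70
Round 2 (k=6): L=70 R=57
Round 3 (k=50): L=57 R=111
Round 4 (k=47): L=111 R=81
Round 5 (k=8): L=81 R=224
Round 6 (k=10): L=224 R=150

Answer: 224 150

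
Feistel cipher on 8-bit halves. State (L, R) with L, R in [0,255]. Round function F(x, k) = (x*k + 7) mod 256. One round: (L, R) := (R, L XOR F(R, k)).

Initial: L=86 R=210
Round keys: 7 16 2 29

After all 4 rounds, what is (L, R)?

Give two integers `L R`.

Answer: 66 100

Derivation:
Round 1 (k=7): L=210 R=147
Round 2 (k=16): L=147 R=229
Round 3 (k=2): L=229 R=66
Round 4 (k=29): L=66 R=100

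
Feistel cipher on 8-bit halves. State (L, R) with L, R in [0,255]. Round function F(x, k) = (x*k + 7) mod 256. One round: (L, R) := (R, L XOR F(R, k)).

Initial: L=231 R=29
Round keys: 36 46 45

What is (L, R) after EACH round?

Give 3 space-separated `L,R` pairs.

Answer: 29,252 252,82 82,141

Derivation:
Round 1 (k=36): L=29 R=252
Round 2 (k=46): L=252 R=82
Round 3 (k=45): L=82 R=141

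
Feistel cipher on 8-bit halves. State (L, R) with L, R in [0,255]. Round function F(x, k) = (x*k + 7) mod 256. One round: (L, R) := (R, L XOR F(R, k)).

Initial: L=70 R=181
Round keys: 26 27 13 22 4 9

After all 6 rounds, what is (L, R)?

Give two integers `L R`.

Answer: 20 91

Derivation:
Round 1 (k=26): L=181 R=47
Round 2 (k=27): L=47 R=73
Round 3 (k=13): L=73 R=147
Round 4 (k=22): L=147 R=224
Round 5 (k=4): L=224 R=20
Round 6 (k=9): L=20 R=91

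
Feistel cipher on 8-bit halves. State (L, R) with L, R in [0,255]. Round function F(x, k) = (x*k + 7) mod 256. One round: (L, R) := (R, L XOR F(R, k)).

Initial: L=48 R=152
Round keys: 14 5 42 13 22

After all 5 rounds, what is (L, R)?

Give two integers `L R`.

Round 1 (k=14): L=152 R=103
Round 2 (k=5): L=103 R=146
Round 3 (k=42): L=146 R=156
Round 4 (k=13): L=156 R=97
Round 5 (k=22): L=97 R=193

Answer: 97 193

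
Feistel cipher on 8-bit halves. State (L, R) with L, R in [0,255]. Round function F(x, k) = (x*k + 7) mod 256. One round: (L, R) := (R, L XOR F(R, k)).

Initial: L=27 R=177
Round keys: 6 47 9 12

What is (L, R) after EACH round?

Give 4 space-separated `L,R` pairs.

Answer: 177,54 54,64 64,113 113,19

Derivation:
Round 1 (k=6): L=177 R=54
Round 2 (k=47): L=54 R=64
Round 3 (k=9): L=64 R=113
Round 4 (k=12): L=113 R=19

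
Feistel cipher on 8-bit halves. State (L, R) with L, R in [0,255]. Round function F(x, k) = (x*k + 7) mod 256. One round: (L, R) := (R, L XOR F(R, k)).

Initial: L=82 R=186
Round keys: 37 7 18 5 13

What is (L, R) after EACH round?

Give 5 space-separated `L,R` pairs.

Round 1 (k=37): L=186 R=187
Round 2 (k=7): L=187 R=158
Round 3 (k=18): L=158 R=152
Round 4 (k=5): L=152 R=97
Round 5 (k=13): L=97 R=108

Answer: 186,187 187,158 158,152 152,97 97,108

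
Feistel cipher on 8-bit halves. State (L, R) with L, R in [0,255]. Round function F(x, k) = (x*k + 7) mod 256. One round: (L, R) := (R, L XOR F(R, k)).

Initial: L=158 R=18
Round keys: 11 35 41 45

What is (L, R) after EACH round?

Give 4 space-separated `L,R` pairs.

Answer: 18,83 83,114 114,26 26,235

Derivation:
Round 1 (k=11): L=18 R=83
Round 2 (k=35): L=83 R=114
Round 3 (k=41): L=114 R=26
Round 4 (k=45): L=26 R=235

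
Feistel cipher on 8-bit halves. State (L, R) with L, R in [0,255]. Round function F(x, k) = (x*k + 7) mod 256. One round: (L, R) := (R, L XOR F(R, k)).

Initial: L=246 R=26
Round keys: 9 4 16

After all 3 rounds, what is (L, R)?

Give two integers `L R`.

Answer: 57 144

Derivation:
Round 1 (k=9): L=26 R=7
Round 2 (k=4): L=7 R=57
Round 3 (k=16): L=57 R=144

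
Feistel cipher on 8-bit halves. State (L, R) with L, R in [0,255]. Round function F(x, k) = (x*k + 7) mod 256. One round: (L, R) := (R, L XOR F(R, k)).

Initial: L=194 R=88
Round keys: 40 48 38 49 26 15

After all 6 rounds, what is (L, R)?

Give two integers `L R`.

Answer: 43 232

Derivation:
Round 1 (k=40): L=88 R=5
Round 2 (k=48): L=5 R=175
Round 3 (k=38): L=175 R=4
Round 4 (k=49): L=4 R=100
Round 5 (k=26): L=100 R=43
Round 6 (k=15): L=43 R=232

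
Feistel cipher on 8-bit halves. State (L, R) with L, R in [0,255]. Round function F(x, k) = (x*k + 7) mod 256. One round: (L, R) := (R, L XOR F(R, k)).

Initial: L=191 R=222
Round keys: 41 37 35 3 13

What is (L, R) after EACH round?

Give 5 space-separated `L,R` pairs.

Answer: 222,42 42,199 199,22 22,142 142,43

Derivation:
Round 1 (k=41): L=222 R=42
Round 2 (k=37): L=42 R=199
Round 3 (k=35): L=199 R=22
Round 4 (k=3): L=22 R=142
Round 5 (k=13): L=142 R=43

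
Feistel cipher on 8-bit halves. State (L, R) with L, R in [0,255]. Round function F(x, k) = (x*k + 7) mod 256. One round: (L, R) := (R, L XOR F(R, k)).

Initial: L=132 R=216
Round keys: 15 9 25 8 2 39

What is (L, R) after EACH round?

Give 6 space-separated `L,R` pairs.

Round 1 (k=15): L=216 R=43
Round 2 (k=9): L=43 R=82
Round 3 (k=25): L=82 R=34
Round 4 (k=8): L=34 R=69
Round 5 (k=2): L=69 R=179
Round 6 (k=39): L=179 R=9

Answer: 216,43 43,82 82,34 34,69 69,179 179,9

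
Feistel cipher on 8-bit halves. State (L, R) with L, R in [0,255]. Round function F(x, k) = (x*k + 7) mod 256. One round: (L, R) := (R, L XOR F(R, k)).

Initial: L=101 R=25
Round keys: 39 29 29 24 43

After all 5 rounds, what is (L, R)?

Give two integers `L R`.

Round 1 (k=39): L=25 R=179
Round 2 (k=29): L=179 R=87
Round 3 (k=29): L=87 R=81
Round 4 (k=24): L=81 R=200
Round 5 (k=43): L=200 R=206

Answer: 200 206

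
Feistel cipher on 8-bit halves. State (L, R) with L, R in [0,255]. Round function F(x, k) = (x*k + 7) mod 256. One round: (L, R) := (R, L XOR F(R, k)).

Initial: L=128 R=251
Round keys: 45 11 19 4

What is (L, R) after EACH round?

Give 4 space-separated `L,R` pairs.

Round 1 (k=45): L=251 R=166
Round 2 (k=11): L=166 R=210
Round 3 (k=19): L=210 R=59
Round 4 (k=4): L=59 R=33

Answer: 251,166 166,210 210,59 59,33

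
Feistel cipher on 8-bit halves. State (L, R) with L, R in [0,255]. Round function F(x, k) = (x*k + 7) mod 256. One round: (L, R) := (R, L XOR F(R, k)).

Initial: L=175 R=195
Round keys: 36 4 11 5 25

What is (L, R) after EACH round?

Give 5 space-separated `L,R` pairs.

Answer: 195,220 220,180 180,31 31,22 22,50

Derivation:
Round 1 (k=36): L=195 R=220
Round 2 (k=4): L=220 R=180
Round 3 (k=11): L=180 R=31
Round 4 (k=5): L=31 R=22
Round 5 (k=25): L=22 R=50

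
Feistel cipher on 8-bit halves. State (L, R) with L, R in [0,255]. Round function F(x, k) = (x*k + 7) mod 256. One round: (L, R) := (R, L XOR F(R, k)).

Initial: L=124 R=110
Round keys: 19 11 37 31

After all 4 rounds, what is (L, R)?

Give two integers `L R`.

Answer: 82 205

Derivation:
Round 1 (k=19): L=110 R=77
Round 2 (k=11): L=77 R=56
Round 3 (k=37): L=56 R=82
Round 4 (k=31): L=82 R=205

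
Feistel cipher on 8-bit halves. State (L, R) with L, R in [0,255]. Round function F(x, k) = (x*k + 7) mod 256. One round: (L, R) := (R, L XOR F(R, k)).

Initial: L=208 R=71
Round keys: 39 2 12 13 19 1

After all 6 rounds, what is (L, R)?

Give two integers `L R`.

Answer: 250 219

Derivation:
Round 1 (k=39): L=71 R=8
Round 2 (k=2): L=8 R=80
Round 3 (k=12): L=80 R=207
Round 4 (k=13): L=207 R=218
Round 5 (k=19): L=218 R=250
Round 6 (k=1): L=250 R=219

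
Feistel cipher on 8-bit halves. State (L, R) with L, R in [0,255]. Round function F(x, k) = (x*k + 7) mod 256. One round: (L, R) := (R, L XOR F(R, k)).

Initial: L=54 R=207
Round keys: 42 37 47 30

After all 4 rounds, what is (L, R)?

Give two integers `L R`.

Answer: 109 92

Derivation:
Round 1 (k=42): L=207 R=203
Round 2 (k=37): L=203 R=145
Round 3 (k=47): L=145 R=109
Round 4 (k=30): L=109 R=92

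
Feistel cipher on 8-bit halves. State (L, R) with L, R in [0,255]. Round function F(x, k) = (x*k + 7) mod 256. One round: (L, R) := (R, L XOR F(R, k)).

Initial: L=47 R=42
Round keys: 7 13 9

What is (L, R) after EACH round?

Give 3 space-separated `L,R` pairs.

Round 1 (k=7): L=42 R=2
Round 2 (k=13): L=2 R=11
Round 3 (k=9): L=11 R=104

Answer: 42,2 2,11 11,104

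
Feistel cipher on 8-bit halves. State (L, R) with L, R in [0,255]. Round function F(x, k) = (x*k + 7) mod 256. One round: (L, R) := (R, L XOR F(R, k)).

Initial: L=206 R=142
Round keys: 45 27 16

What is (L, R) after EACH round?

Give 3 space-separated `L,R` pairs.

Round 1 (k=45): L=142 R=51
Round 2 (k=27): L=51 R=230
Round 3 (k=16): L=230 R=84

Answer: 142,51 51,230 230,84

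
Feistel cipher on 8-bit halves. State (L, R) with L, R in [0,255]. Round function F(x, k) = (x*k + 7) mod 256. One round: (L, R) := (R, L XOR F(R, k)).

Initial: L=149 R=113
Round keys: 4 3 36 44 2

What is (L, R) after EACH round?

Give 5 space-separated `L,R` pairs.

Answer: 113,94 94,80 80,25 25,3 3,20

Derivation:
Round 1 (k=4): L=113 R=94
Round 2 (k=3): L=94 R=80
Round 3 (k=36): L=80 R=25
Round 4 (k=44): L=25 R=3
Round 5 (k=2): L=3 R=20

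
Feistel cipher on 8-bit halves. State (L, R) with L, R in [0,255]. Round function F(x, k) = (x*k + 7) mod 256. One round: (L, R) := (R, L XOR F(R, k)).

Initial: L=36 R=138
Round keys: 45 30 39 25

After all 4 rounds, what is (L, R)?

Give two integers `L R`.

Round 1 (k=45): L=138 R=109
Round 2 (k=30): L=109 R=71
Round 3 (k=39): L=71 R=181
Round 4 (k=25): L=181 R=243

Answer: 181 243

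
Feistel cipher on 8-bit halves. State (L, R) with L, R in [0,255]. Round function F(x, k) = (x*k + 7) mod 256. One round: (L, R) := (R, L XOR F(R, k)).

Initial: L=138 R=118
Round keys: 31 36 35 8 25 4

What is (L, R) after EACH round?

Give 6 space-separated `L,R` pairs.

Answer: 118,219 219,165 165,77 77,202 202,140 140,253

Derivation:
Round 1 (k=31): L=118 R=219
Round 2 (k=36): L=219 R=165
Round 3 (k=35): L=165 R=77
Round 4 (k=8): L=77 R=202
Round 5 (k=25): L=202 R=140
Round 6 (k=4): L=140 R=253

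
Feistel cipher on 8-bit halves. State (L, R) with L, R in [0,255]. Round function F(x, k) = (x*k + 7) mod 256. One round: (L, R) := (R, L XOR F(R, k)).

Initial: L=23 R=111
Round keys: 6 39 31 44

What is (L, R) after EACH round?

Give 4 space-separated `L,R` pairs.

Answer: 111,182 182,174 174,175 175,181

Derivation:
Round 1 (k=6): L=111 R=182
Round 2 (k=39): L=182 R=174
Round 3 (k=31): L=174 R=175
Round 4 (k=44): L=175 R=181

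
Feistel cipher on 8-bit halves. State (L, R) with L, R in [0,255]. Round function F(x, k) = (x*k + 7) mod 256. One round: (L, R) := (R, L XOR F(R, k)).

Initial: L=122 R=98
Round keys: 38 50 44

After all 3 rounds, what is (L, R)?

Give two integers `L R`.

Round 1 (k=38): L=98 R=233
Round 2 (k=50): L=233 R=235
Round 3 (k=44): L=235 R=130

Answer: 235 130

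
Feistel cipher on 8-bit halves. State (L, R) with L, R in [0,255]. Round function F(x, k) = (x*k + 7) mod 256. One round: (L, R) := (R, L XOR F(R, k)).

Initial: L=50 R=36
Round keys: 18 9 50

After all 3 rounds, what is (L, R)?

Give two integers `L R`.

Round 1 (k=18): L=36 R=189
Round 2 (k=9): L=189 R=136
Round 3 (k=50): L=136 R=42

Answer: 136 42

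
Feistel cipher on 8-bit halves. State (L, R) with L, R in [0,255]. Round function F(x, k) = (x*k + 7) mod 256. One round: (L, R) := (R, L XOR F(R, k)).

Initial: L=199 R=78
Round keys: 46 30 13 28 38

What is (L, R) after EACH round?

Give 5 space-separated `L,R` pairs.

Round 1 (k=46): L=78 R=204
Round 2 (k=30): L=204 R=161
Round 3 (k=13): L=161 R=248
Round 4 (k=28): L=248 R=134
Round 5 (k=38): L=134 R=19

Answer: 78,204 204,161 161,248 248,134 134,19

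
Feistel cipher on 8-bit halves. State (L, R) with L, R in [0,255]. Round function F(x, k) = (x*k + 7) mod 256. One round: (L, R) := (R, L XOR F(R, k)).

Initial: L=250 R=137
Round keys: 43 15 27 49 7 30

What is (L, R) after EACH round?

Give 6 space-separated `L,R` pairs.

Round 1 (k=43): L=137 R=240
Round 2 (k=15): L=240 R=158
Round 3 (k=27): L=158 R=65
Round 4 (k=49): L=65 R=230
Round 5 (k=7): L=230 R=16
Round 6 (k=30): L=16 R=1

Answer: 137,240 240,158 158,65 65,230 230,16 16,1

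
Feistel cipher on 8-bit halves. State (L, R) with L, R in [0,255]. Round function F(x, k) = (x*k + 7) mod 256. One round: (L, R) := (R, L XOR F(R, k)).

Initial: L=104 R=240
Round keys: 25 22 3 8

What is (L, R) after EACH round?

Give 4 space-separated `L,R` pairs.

Round 1 (k=25): L=240 R=31
Round 2 (k=22): L=31 R=65
Round 3 (k=3): L=65 R=213
Round 4 (k=8): L=213 R=238

Answer: 240,31 31,65 65,213 213,238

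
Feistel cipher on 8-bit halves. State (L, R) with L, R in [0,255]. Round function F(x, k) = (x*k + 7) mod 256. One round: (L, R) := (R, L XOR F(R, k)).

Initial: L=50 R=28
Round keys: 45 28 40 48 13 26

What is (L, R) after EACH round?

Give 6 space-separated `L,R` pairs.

Round 1 (k=45): L=28 R=193
Round 2 (k=28): L=193 R=63
Round 3 (k=40): L=63 R=30
Round 4 (k=48): L=30 R=152
Round 5 (k=13): L=152 R=161
Round 6 (k=26): L=161 R=249

Answer: 28,193 193,63 63,30 30,152 152,161 161,249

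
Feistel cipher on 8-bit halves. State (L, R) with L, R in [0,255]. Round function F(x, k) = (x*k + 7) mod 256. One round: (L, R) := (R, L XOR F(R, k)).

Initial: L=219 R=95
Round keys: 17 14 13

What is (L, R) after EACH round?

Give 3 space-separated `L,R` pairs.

Round 1 (k=17): L=95 R=141
Round 2 (k=14): L=141 R=226
Round 3 (k=13): L=226 R=12

Answer: 95,141 141,226 226,12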